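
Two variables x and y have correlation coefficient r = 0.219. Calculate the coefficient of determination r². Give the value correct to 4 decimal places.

r² = (0.219)² = 0.0480

0.0480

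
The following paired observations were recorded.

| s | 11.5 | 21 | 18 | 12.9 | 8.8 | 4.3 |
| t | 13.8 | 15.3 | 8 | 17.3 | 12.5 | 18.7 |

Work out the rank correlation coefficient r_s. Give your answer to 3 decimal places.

-0.314

Rank s: 3, 6, 5, 4, 2, 1
Rank t: 3, 4, 1, 5, 2, 6
d = rank(s) − rank(t): 0, 2, 4, -1, 0, -5; Σd² = 46
ρ = 1 − 6Σd² / [n(n²−1)] = 1 − 6×46 / (6×35) = 1 − 276/210 ≈ -0.314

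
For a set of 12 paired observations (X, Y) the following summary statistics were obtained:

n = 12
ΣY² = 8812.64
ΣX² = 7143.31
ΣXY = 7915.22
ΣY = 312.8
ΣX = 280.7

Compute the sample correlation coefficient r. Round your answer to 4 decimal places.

r = (nΣXY − ΣXΣY) / √[(nΣX² − (ΣX)²)(nΣY² − (ΣY)²)]
Numerator: 12×7915.22 − 280.7×312.8 = 7179.68
Denominator: √[(85719.72 − 78792.49)(105751.68 − 97843.84)] = √[6927.23 × 7907.84] = 7401.3125
r = 7179.68 / 7401.3125 ≈ 0.9701

0.9701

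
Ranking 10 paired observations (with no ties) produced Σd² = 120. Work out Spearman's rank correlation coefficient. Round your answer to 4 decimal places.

0.2727

ρ = 1 − 6Σd² / [n(n²−1)] = 1 − 6×120 / (10×99)
  = 1 − 720/990 = 1 − 0.72727 ≈ 0.2727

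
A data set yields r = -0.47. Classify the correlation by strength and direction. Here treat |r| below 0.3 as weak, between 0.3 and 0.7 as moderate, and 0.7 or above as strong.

r = -0.47 < 0 so the relationship is negative.
|r| = 0.47, which falls in the moderate range.

moderate negative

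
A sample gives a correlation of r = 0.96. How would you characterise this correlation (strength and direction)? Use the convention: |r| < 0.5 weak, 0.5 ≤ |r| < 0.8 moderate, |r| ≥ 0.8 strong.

strong positive

r = 0.96 > 0 so the relationship is positive.
|r| = 0.96, which falls in the strong range.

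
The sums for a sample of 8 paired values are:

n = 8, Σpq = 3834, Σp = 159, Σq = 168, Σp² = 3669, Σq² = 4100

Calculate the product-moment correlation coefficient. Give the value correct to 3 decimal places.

0.917

r = (nΣpq − ΣpΣq) / √[(nΣp² − (Σp)²)(nΣq² − (Σq)²)]
Numerator: 8×3834 − 159×168 = 3960
Denominator: √[(29352 − 25281)(32800 − 28224)] = √[4071 × 4576] = 4316.1205
r = 3960 / 4316.1205 ≈ 0.917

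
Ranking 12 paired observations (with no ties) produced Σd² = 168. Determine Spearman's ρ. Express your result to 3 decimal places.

0.413

ρ = 1 − 6Σd² / [n(n²−1)] = 1 − 6×168 / (12×143)
  = 1 − 1008/1716 = 1 − 0.5874 ≈ 0.413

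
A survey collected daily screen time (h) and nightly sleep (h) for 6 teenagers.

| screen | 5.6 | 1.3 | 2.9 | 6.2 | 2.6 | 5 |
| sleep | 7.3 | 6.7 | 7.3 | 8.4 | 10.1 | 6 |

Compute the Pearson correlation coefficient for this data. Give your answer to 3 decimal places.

n = 6, Σx = 23.6, Σy = 45.8, Σx² = 111.66, Σy² = 360.04, Σxy = 179.1
nΣxy − ΣxΣy = 1074.6 − 1080.88 = -6.28
nΣx² − (Σx)² = 669.96 − 556.96 = 113; nΣy² − (Σy)² = 2160.24 − 2097.64 = 62.6
r = -6.28 / √(113 × 62.6) = -6.28 / 84.1059 ≈ -0.075

-0.075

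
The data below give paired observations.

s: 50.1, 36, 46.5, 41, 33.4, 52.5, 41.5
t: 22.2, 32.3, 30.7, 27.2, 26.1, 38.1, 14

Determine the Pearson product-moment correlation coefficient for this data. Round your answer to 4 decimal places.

n = 7, Σs = 301, Σt = 190.6, Σs² = 13243.32, Σt² = 5547.28, Σst = 8270.76
nΣst − ΣsΣt = 57895.32 − 57370.6 = 524.72
nΣs² − (Σs)² = 92703.24 − 90601 = 2102.24; nΣt² − (Σt)² = 38830.96 − 36328.36 = 2502.6
r = 524.72 / √(2102.24 × 2502.6) = 524.72 / 2293.7013 ≈ 0.2288

0.2288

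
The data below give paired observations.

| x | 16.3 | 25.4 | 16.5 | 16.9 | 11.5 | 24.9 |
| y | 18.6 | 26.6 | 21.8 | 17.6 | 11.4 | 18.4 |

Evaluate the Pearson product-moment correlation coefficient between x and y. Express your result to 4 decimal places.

n = 6, Σx = 111.5, Σy = 114.4, Σx² = 2220.97, Σy² = 2307.04, Σxy = 2225.22
nΣxy − ΣxΣy = 13351.32 − 12755.6 = 595.72
nΣx² − (Σx)² = 13325.82 − 12432.25 = 893.57; nΣy² − (Σy)² = 13842.24 − 13087.36 = 754.88
r = 595.72 / √(893.57 × 754.88) = 595.72 / 821.3027 ≈ 0.7253

0.7253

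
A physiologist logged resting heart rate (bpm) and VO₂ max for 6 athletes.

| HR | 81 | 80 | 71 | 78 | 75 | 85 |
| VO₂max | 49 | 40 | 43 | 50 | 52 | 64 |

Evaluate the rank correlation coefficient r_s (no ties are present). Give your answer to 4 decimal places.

Rank HR: 5, 4, 1, 3, 2, 6
Rank VO₂max: 3, 1, 2, 4, 5, 6
d = rank(HR) − rank(VO₂max): 2, 3, -1, -1, -3, 0; Σd² = 24
ρ = 1 − 6Σd² / [n(n²−1)] = 1 − 6×24 / (6×35) = 1 − 144/210 ≈ 0.3143

0.3143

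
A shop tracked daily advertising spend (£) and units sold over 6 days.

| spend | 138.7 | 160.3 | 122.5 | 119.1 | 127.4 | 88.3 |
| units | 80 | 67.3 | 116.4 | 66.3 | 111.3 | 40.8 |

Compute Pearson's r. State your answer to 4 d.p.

0.3063

n = 6, Σx = 756.3, Σy = 482.1, Σx² = 98152.49, Σy² = 42926.27, Σxy = 61821.78
nΣxy − ΣxΣy = 370930.68 − 364612.23 = 6318.45
nΣx² − (Σx)² = 588914.94 − 571989.69 = 16925.25; nΣy² − (Σy)² = 257557.62 − 232420.41 = 25137.21
r = 6318.45 / √(16925.25 × 25137.21) = 6318.45 / 20626.5257 ≈ 0.3063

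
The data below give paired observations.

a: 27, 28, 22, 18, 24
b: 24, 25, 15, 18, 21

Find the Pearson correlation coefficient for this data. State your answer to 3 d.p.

0.815

n = 5, Σa = 119, Σb = 103, Σa² = 2897, Σb² = 2191, Σab = 2506
nΣab − ΣaΣb = 12530 − 12257 = 273
nΣa² − (Σa)² = 14485 − 14161 = 324; nΣb² − (Σb)² = 10955 − 10609 = 346
r = 273 / √(324 × 346) = 273 / 334.8194 ≈ 0.815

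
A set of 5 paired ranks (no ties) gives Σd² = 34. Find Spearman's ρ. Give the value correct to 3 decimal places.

ρ = 1 − 6Σd² / [n(n²−1)] = 1 − 6×34 / (5×24)
  = 1 − 204/120 = 1 − 1.7000 ≈ -0.700

-0.700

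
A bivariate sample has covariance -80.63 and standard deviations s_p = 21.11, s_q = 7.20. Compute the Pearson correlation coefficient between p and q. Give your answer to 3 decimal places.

r = Cov(p,q) / (s_p · s_q) = -80.63 / (21.11 × 7.20)
  = -80.63 / 151.9920 ≈ -0.530

-0.530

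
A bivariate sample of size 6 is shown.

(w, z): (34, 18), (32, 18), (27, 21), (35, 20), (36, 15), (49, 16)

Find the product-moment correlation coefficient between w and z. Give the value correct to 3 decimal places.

n = 6, Σw = 213, Σz = 108, Σw² = 7831, Σz² = 1970, Σwz = 3779
nΣwz − ΣwΣz = 22674 − 23004 = -330
nΣw² − (Σw)² = 46986 − 45369 = 1617; nΣz² − (Σz)² = 11820 − 11664 = 156
r = -330 / √(1617 × 156) = -330 / 502.2470 ≈ -0.657

-0.657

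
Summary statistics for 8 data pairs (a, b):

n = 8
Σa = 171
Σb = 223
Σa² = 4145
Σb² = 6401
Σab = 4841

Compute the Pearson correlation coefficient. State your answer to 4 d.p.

0.2471

r = (nΣab − ΣaΣb) / √[(nΣa² − (Σa)²)(nΣb² − (Σb)²)]
Numerator: 8×4841 − 171×223 = 595
Denominator: √[(33160 − 29241)(51208 − 49729)] = √[3919 × 1479] = 2407.5301
r = 595 / 2407.5301 ≈ 0.2471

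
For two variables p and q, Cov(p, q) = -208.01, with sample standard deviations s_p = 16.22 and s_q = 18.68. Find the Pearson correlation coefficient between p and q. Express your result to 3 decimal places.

-0.687

r = Cov(p,q) / (s_p · s_q) = -208.01 / (16.22 × 18.68)
  = -208.01 / 302.9896 ≈ -0.687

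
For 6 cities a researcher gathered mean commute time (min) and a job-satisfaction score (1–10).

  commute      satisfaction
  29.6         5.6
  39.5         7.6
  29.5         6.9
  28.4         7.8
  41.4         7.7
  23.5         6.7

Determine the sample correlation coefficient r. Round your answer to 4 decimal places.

n = 6, Σx = 191.9, Σy = 42.3, Σx² = 6379.43, Σy² = 301.75, Σxy = 1367.26
nΣxy − ΣxΣy = 8203.56 − 8117.37 = 86.19
nΣx² − (Σx)² = 38276.58 − 36825.61 = 1450.97; nΣy² − (Σy)² = 1810.5 − 1789.29 = 21.21
r = 86.19 / √(1450.97 × 21.21) = 86.19 / 175.4283 ≈ 0.4913

0.4913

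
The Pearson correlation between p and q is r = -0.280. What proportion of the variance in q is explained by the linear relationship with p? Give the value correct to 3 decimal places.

0.078

r² = (-0.280)² = 0.078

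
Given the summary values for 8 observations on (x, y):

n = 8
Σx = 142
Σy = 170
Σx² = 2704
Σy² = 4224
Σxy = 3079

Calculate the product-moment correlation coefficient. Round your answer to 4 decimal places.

0.1836

r = (nΣxy − ΣxΣy) / √[(nΣx² − (Σx)²)(nΣy² − (Σy)²)]
Numerator: 8×3079 − 142×170 = 492
Denominator: √[(21632 − 20164)(33792 − 28900)] = √[1468 × 4892] = 2679.8239
r = 492 / 2679.8239 ≈ 0.1836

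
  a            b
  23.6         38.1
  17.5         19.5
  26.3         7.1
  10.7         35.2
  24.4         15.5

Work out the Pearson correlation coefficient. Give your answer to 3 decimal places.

-0.544

n = 5, Σa = 102.5, Σb = 115.4, Σa² = 2264.75, Σb² = 3361.56, Σab = 2181.98
nΣab − ΣaΣb = 10909.9 − 11828.5 = -918.6
nΣa² − (Σa)² = 11323.75 − 10506.25 = 817.5; nΣb² − (Σb)² = 16807.8 − 13317.16 = 3490.64
r = -918.6 / √(817.5 × 3490.64) = -918.6 / 1689.2597 ≈ -0.544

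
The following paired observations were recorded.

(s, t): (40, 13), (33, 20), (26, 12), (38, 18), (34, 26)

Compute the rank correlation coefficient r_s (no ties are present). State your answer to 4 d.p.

0.1000

Rank s: 5, 2, 1, 4, 3
Rank t: 2, 4, 1, 3, 5
d = rank(s) − rank(t): 3, -2, 0, 1, -2; Σd² = 18
ρ = 1 − 6Σd² / [n(n²−1)] = 1 − 6×18 / (5×24) = 1 − 108/120 ≈ 0.1000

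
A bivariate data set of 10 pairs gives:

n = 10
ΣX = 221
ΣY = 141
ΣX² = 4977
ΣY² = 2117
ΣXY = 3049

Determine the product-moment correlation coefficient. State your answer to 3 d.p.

-0.613

r = (nΣXY − ΣXΣY) / √[(nΣX² − (ΣX)²)(nΣY² − (ΣY)²)]
Numerator: 10×3049 − 221×141 = -671
Denominator: √[(49770 − 48841)(21170 − 19881)] = √[929 × 1289] = 1094.2948
r = -671 / 1094.2948 ≈ -0.613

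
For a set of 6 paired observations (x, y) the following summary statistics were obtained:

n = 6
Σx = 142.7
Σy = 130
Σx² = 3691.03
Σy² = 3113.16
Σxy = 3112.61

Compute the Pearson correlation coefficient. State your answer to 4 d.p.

0.0700

r = (nΣxy − ΣxΣy) / √[(nΣx² − (Σx)²)(nΣy² − (Σy)²)]
Numerator: 6×3112.61 − 142.7×130 = 124.66
Denominator: √[(22146.18 − 20363.29)(18678.96 − 16900)] = √[1782.89 × 1778.96] = 1780.9239
r = 124.66 / 1780.9239 ≈ 0.0700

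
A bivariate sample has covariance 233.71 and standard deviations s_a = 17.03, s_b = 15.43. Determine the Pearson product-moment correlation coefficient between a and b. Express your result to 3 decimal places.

0.889

r = Cov(a,b) / (s_a · s_b) = 233.71 / (17.03 × 15.43)
  = 233.71 / 262.7729 ≈ 0.889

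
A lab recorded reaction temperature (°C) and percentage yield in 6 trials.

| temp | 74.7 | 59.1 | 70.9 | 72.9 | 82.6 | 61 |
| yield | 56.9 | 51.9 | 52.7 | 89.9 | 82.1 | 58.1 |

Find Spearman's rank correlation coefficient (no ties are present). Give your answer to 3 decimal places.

0.600

Rank temp: 5, 1, 3, 4, 6, 2
Rank yield: 3, 1, 2, 6, 5, 4
d = rank(temp) − rank(yield): 2, 0, 1, -2, 1, -2; Σd² = 14
ρ = 1 − 6Σd² / [n(n²−1)] = 1 − 6×14 / (6×35) = 1 − 84/210 ≈ 0.600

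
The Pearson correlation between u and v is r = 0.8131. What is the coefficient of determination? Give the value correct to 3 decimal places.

0.661

r² = (0.8131)² = 0.661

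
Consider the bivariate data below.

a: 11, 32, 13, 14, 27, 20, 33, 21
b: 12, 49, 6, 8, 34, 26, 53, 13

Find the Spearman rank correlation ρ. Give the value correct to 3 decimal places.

0.905

Rank a: 1, 7, 2, 3, 6, 4, 8, 5
Rank b: 3, 7, 1, 2, 6, 5, 8, 4
d = rank(a) − rank(b): -2, 0, 1, 1, 0, -1, 0, 1; Σd² = 8
ρ = 1 − 6Σd² / [n(n²−1)] = 1 − 6×8 / (8×63) = 1 − 48/504 ≈ 0.905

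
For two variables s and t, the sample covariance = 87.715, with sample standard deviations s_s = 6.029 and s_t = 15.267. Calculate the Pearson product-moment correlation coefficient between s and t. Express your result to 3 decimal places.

0.953

r = Cov(s,t) / (s_s · s_t) = 87.715 / (6.029 × 15.267)
  = 87.715 / 92.0447 ≈ 0.953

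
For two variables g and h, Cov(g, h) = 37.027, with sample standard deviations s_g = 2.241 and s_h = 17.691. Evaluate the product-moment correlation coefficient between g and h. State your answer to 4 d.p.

r = Cov(g,h) / (s_g · s_h) = 37.027 / (2.241 × 17.691)
  = 37.027 / 39.6455 ≈ 0.9340

0.9340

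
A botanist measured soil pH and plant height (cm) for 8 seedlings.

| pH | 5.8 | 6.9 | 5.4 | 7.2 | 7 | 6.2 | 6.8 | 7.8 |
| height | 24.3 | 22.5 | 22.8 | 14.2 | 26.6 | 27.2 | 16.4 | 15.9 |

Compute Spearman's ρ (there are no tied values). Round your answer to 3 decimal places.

-0.571

Rank pH: 2, 5, 1, 7, 6, 3, 4, 8
Rank height: 6, 4, 5, 1, 7, 8, 3, 2
d = rank(pH) − rank(height): -4, 1, -4, 6, -1, -5, 1, 6; Σd² = 132
ρ = 1 − 6Σd² / [n(n²−1)] = 1 − 6×132 / (8×63) = 1 − 792/504 ≈ -0.571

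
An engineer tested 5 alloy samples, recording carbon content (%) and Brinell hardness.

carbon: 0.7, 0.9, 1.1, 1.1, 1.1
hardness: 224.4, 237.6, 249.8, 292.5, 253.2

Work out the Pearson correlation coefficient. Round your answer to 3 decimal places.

n = 5, Σx = 4.9, Σy = 1257.5, Σx² = 4.93, Σy² = 318875.65, Σxy = 1245.97
nΣxy − ΣxΣy = 6229.85 − 6161.75 = 68.1
nΣx² − (Σx)² = 24.65 − 24.01 = 0.64; nΣy² − (Σy)² = 1594378.25 − 1581306.25 = 13072
r = 68.1 / √(0.64 × 13072) = 68.1 / 91.4663 ≈ 0.745

0.745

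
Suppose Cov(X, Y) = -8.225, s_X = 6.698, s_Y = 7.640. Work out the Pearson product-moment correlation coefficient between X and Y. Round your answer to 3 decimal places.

r = Cov(X,Y) / (s_X · s_Y) = -8.225 / (6.698 × 7.640)
  = -8.225 / 51.1727 ≈ -0.161

-0.161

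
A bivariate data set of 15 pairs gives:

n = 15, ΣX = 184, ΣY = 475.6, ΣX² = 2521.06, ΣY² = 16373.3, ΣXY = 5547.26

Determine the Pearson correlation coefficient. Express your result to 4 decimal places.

r = (nΣXY − ΣXΣY) / √[(nΣX² − (ΣX)²)(nΣY² − (ΣY)²)]
Numerator: 15×5547.26 − 184×475.6 = -4301.5
Denominator: √[(37815.9 − 33856)(245599.5 − 226195.36)] = √[3959.9 × 19404.14] = 8765.7546
r = -4301.5 / 8765.7546 ≈ -0.4907

-0.4907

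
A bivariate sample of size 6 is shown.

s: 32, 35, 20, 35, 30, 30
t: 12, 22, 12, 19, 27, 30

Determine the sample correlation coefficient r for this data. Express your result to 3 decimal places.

n = 6, Σs = 182, Σt = 122, Σs² = 5674, Σt² = 2762, Σst = 3769
nΣst − ΣsΣt = 22614 − 22204 = 410
nΣs² − (Σs)² = 34044 − 33124 = 920; nΣt² − (Σt)² = 16572 − 14884 = 1688
r = 410 / √(920 × 1688) = 410 / 1246.1782 ≈ 0.329

0.329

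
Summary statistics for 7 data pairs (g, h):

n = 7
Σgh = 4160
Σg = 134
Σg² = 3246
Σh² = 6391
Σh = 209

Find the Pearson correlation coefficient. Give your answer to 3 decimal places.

0.497

r = (nΣgh − ΣgΣh) / √[(nΣg² − (Σg)²)(nΣh² − (Σh)²)]
Numerator: 7×4160 − 134×209 = 1114
Denominator: √[(22722 − 17956)(44737 − 43681)] = √[4766 × 1056] = 2243.4117
r = 1114 / 2243.4117 ≈ 0.497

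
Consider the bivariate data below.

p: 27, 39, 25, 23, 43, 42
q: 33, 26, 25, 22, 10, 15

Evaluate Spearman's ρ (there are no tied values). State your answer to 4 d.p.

-0.4857

Rank p: 3, 4, 2, 1, 6, 5
Rank q: 6, 5, 4, 3, 1, 2
d = rank(p) − rank(q): -3, -1, -2, -2, 5, 3; Σd² = 52
ρ = 1 − 6Σd² / [n(n²−1)] = 1 − 6×52 / (6×35) = 1 − 312/210 ≈ -0.4857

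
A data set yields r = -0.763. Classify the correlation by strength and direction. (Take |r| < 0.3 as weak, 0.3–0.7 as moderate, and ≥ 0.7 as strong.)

r = -0.763 < 0 so the relationship is negative.
|r| = 0.763, which falls in the strong range.

strong negative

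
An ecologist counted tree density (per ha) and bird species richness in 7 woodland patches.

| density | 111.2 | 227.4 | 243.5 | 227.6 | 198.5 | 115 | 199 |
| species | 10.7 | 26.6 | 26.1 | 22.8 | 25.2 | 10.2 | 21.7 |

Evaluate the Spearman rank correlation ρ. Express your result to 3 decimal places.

Rank density: 1, 5, 7, 6, 3, 2, 4
Rank species: 2, 7, 6, 4, 5, 1, 3
d = rank(density) − rank(species): -1, -2, 1, 2, -2, 1, 1; Σd² = 16
ρ = 1 − 6Σd² / [n(n²−1)] = 1 − 6×16 / (7×48) = 1 − 96/336 ≈ 0.714

0.714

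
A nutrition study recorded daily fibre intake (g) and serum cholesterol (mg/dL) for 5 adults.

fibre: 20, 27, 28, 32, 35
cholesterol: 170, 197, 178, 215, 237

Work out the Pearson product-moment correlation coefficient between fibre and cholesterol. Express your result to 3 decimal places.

n = 5, Σx = 142, Σy = 997, Σx² = 4162, Σy² = 201787, Σxy = 28878
nΣxy − ΣxΣy = 144390 − 141574 = 2816
nΣx² − (Σx)² = 20810 − 20164 = 646; nΣy² − (Σy)² = 1008935 − 994009 = 14926
r = 2816 / √(646 × 14926) = 2816 / 3105.1886 ≈ 0.907

0.907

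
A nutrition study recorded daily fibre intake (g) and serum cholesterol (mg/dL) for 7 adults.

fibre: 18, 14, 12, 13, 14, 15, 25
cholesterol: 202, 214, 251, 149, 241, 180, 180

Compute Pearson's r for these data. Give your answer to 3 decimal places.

n = 7, Σx = 111, Σy = 1417, Σx² = 1879, Σy² = 294683, Σxy = 22155
nΣxy − ΣxΣy = 155085 − 157287 = -2202
nΣx² − (Σx)² = 13153 − 12321 = 832; nΣy² − (Σy)² = 2062781 − 2007889 = 54892
r = -2202 / √(832 × 54892) = -2202 / 6757.9689 ≈ -0.326

-0.326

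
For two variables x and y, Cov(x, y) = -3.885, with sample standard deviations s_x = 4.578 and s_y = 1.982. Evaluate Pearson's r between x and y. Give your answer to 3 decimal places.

r = Cov(x,y) / (s_x · s_y) = -3.885 / (4.578 × 1.982)
  = -3.885 / 9.0736 ≈ -0.428

-0.428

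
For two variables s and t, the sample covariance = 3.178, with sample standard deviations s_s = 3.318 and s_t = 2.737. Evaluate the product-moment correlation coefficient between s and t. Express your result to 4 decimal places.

r = Cov(s,t) / (s_s · s_t) = 3.178 / (3.318 × 2.737)
  = 3.178 / 9.0814 ≈ 0.3499

0.3499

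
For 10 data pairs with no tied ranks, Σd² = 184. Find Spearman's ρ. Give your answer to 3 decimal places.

ρ = 1 − 6Σd² / [n(n²−1)] = 1 − 6×184 / (10×99)
  = 1 − 1104/990 = 1 − 1.1152 ≈ -0.115

-0.115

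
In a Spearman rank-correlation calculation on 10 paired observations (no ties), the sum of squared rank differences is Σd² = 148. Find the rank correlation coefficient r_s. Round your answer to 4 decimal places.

ρ = 1 − 6Σd² / [n(n²−1)] = 1 − 6×148 / (10×99)
  = 1 − 888/990 = 1 − 0.89697 ≈ 0.1030

0.1030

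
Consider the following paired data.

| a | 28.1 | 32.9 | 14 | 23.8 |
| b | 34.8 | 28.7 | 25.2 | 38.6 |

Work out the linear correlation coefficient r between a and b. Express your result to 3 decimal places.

n = 4, Σa = 98.8, Σb = 127.3, Σa² = 2634.46, Σb² = 4159.73, Σab = 3193.59
nΣab − ΣaΣb = 12774.36 − 12577.24 = 197.12
nΣa² − (Σa)² = 10537.84 − 9761.44 = 776.4; nΣb² − (Σb)² = 16638.92 − 16205.29 = 433.63
r = 197.12 / √(776.4 × 433.63) = 197.12 / 580.2330 ≈ 0.340

0.340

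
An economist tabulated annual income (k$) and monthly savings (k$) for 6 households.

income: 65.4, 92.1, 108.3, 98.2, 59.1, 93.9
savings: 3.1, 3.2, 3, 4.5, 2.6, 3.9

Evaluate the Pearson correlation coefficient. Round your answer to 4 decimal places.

0.5197

n = 6, Σx = 517, Σy = 20.3, Σx² = 46441.72, Σy² = 71.07, Σxy = 1784.13
nΣxy − ΣxΣy = 10704.78 − 10495.1 = 209.68
nΣx² − (Σx)² = 278650.32 − 267289 = 11361.32; nΣy² − (Σy)² = 426.42 − 412.09 = 14.33
r = 209.68 / √(11361.32 × 14.33) = 209.68 / 403.4944 ≈ 0.5197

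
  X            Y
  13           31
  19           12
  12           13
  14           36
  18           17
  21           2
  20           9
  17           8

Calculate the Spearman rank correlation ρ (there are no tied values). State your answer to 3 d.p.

Rank X: 2, 6, 1, 3, 5, 8, 7, 4
Rank Y: 7, 4, 5, 8, 6, 1, 3, 2
d = rank(X) − rank(Y): -5, 2, -4, -5, -1, 7, 4, 2; Σd² = 140
ρ = 1 − 6Σd² / [n(n²−1)] = 1 − 6×140 / (8×63) = 1 − 840/504 ≈ -0.667

-0.667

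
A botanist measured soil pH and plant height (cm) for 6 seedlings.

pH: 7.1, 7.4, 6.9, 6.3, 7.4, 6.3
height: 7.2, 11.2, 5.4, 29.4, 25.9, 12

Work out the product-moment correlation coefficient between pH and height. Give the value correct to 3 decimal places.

-0.193

n = 6, Σx = 41.4, Σy = 91.1, Σx² = 286.92, Σy² = 1885.61, Σxy = 623.74
nΣxy − ΣxΣy = 3742.44 − 3771.54 = -29.1
nΣx² − (Σx)² = 1721.52 − 1713.96 = 7.56; nΣy² − (Σy)² = 11313.66 − 8299.21 = 3014.45
r = -29.1 / √(7.56 × 3014.45) = -29.1 / 150.9611 ≈ -0.193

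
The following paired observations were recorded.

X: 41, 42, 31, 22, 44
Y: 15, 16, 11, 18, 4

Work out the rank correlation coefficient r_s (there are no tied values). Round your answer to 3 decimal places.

-0.600

Rank X: 3, 4, 2, 1, 5
Rank Y: 3, 4, 2, 5, 1
d = rank(X) − rank(Y): 0, 0, 0, -4, 4; Σd² = 32
ρ = 1 − 6Σd² / [n(n²−1)] = 1 − 6×32 / (5×24) = 1 − 192/120 ≈ -0.600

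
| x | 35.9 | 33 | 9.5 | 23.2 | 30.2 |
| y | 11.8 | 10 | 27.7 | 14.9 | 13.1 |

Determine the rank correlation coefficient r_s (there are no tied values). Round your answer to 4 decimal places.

-0.9000

Rank x: 5, 4, 1, 2, 3
Rank y: 2, 1, 5, 4, 3
d = rank(x) − rank(y): 3, 3, -4, -2, 0; Σd² = 38
ρ = 1 − 6Σd² / [n(n²−1)] = 1 − 6×38 / (5×24) = 1 − 228/120 ≈ -0.9000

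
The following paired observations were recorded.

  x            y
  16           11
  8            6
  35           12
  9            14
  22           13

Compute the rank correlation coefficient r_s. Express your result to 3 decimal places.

Rank x: 3, 1, 5, 2, 4
Rank y: 2, 1, 3, 5, 4
d = rank(x) − rank(y): 1, 0, 2, -3, 0; Σd² = 14
ρ = 1 − 6Σd² / [n(n²−1)] = 1 − 6×14 / (5×24) = 1 − 84/120 ≈ 0.300

0.300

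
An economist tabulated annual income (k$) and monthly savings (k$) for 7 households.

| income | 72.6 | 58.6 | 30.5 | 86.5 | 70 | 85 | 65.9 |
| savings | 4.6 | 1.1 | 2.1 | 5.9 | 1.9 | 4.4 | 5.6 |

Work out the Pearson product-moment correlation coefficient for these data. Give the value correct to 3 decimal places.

n = 7, Σx = 469.1, Σy = 25.6, Σx² = 33585.03, Σy² = 115.92, Σxy = 1848.86
nΣxy − ΣxΣy = 12942.02 − 12008.96 = 933.06
nΣx² − (Σx)² = 235095.21 − 220054.81 = 15040.4; nΣy² − (Σy)² = 811.44 − 655.36 = 156.08
r = 933.06 / √(15040.4 × 156.08) = 933.06 / 1532.1572 ≈ 0.609

0.609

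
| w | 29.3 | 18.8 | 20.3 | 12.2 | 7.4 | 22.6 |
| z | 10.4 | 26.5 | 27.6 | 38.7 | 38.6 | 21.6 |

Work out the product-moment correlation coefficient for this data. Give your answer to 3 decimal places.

-0.969

n = 6, Σw = 110.6, Σz = 163.4, Σw² = 2338.38, Σz² = 5026.38, Σwz = 2609.14
nΣwz − ΣwΣz = 15654.84 − 18072.04 = -2417.2
nΣw² − (Σw)² = 14030.28 − 12232.36 = 1797.92; nΣz² − (Σz)² = 30158.28 − 26699.56 = 3458.72
r = -2417.2 / √(1797.92 × 3458.72) = -2417.2 / 2493.6924 ≈ -0.969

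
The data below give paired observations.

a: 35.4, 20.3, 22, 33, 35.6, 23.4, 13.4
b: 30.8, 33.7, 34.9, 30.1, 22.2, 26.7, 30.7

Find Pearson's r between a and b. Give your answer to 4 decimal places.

-0.4855

n = 7, Σa = 183.1, Σb = 209.1, Σa² = 5232.73, Σb² = 6356.57, Σab = 5362.01
nΣab − ΣaΣb = 37534.07 − 38286.21 = -752.14
nΣa² − (Σa)² = 36629.11 − 33525.61 = 3103.5; nΣb² − (Σb)² = 44495.99 − 43722.81 = 773.18
r = -752.14 / √(3103.5 × 773.18) = -752.14 / 1549.0527 ≈ -0.4855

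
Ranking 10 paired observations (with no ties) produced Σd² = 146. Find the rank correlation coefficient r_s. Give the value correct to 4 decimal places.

ρ = 1 − 6Σd² / [n(n²−1)] = 1 − 6×146 / (10×99)
  = 1 − 876/990 = 1 − 0.88485 ≈ 0.1152

0.1152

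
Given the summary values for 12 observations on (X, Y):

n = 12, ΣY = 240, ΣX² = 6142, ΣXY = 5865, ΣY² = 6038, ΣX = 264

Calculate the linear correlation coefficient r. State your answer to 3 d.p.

0.910

r = (nΣXY − ΣXΣY) / √[(nΣX² − (ΣX)²)(nΣY² − (ΣY)²)]
Numerator: 12×5865 − 264×240 = 7020
Denominator: √[(73704 − 69696)(72456 − 57600)] = √[4008 × 14856] = 7716.4012
r = 7020 / 7716.4012 ≈ 0.910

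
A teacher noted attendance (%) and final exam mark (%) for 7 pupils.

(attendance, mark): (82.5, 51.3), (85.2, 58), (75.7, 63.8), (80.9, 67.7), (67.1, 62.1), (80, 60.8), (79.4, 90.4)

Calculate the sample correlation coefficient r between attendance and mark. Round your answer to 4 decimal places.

n = 7, Σx = 550.8, Σy = 454.1, Σx² = 43547.36, Σy² = 30374.63, Σxy = 35689.11
nΣxy − ΣxΣy = 249823.77 − 250118.28 = -294.51
nΣx² − (Σx)² = 304831.52 − 303380.64 = 1450.88; nΣy² − (Σy)² = 212622.41 − 206206.81 = 6415.6
r = -294.51 / √(1450.88 × 6415.6) = -294.51 / 3050.9451 ≈ -0.0965

-0.0965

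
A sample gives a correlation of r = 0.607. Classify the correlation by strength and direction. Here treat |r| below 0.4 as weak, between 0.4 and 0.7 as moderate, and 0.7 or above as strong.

r = 0.607 > 0 so the relationship is positive.
|r| = 0.607, which falls in the moderate range.

moderate positive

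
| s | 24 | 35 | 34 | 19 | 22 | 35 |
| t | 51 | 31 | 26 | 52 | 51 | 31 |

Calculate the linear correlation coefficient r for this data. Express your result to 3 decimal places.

n = 6, Σs = 169, Σt = 242, Σs² = 5027, Σt² = 10504, Σst = 6388
nΣst − ΣsΣt = 38328 − 40898 = -2570
nΣs² − (Σs)² = 30162 − 28561 = 1601; nΣt² − (Σt)² = 63024 − 58564 = 4460
r = -2570 / √(1601 × 4460) = -2570 / 2672.1639 ≈ -0.962

-0.962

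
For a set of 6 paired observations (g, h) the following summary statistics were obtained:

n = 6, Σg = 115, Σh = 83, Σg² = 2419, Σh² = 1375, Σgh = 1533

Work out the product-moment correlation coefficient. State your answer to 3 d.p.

r = (nΣgh − ΣgΣh) / √[(nΣg² − (Σg)²)(nΣh² − (Σh)²)]
Numerator: 6×1533 − 115×83 = -347
Denominator: √[(14514 − 13225)(8250 − 6889)] = √[1289 × 1361] = 1324.5109
r = -347 / 1324.5109 ≈ -0.262

-0.262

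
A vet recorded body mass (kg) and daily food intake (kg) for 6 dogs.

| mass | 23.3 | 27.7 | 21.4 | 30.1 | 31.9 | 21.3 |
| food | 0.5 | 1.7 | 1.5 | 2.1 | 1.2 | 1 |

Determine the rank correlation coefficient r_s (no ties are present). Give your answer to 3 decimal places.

0.429

Rank mass: 3, 4, 2, 5, 6, 1
Rank food: 1, 5, 4, 6, 3, 2
d = rank(mass) − rank(food): 2, -1, -2, -1, 3, -1; Σd² = 20
ρ = 1 − 6Σd² / [n(n²−1)] = 1 − 6×20 / (6×35) = 1 − 120/210 ≈ 0.429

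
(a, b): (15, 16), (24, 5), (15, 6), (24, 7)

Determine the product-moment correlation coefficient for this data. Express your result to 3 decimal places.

n = 4, Σa = 78, Σb = 34, Σa² = 1602, Σb² = 366, Σab = 618
nΣab − ΣaΣb = 2472 − 2652 = -180
nΣa² − (Σa)² = 6408 − 6084 = 324; nΣb² − (Σb)² = 1464 − 1156 = 308
r = -180 / √(324 × 308) = -180 / 315.8987 ≈ -0.570

-0.570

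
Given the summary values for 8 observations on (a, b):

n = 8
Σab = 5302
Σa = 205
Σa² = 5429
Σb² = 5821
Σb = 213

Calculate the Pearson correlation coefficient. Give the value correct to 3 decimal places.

r = (nΣab − ΣaΣb) / √[(nΣa² − (Σa)²)(nΣb² − (Σb)²)]
Numerator: 8×5302 − 205×213 = -1249
Denominator: √[(43432 − 42025)(46568 − 45369)] = √[1407 × 1199] = 1298.8429
r = -1249 / 1298.8429 ≈ -0.962

-0.962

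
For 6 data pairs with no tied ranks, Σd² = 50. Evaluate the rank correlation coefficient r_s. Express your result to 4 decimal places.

-0.4286

ρ = 1 − 6Σd² / [n(n²−1)] = 1 − 6×50 / (6×35)
  = 1 − 300/210 = 1 − 1.42857 ≈ -0.4286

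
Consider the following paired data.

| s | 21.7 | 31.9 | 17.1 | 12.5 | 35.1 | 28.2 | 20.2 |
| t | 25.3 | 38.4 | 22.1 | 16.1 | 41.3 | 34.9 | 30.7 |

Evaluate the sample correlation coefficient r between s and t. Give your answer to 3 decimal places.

n = 7, Σs = 166.7, Σt = 208.8, Σs² = 4372.45, Σt² = 6728.46, Σst = 5407.08
nΣst − ΣsΣt = 37849.56 − 34806.96 = 3042.6
nΣs² − (Σs)² = 30607.15 − 27788.89 = 2818.26; nΣt² − (Σt)² = 47099.22 − 43597.44 = 3501.78
r = 3042.6 / √(2818.26 × 3501.78) = 3042.6 / 3141.4848 ≈ 0.969

0.969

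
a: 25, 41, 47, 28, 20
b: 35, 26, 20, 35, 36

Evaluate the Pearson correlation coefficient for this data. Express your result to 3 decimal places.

-0.974

n = 5, Σa = 161, Σb = 152, Σa² = 5699, Σb² = 4822, Σab = 4581
nΣab − ΣaΣb = 22905 − 24472 = -1567
nΣa² − (Σa)² = 28495 − 25921 = 2574; nΣb² − (Σb)² = 24110 − 23104 = 1006
r = -1567 / √(2574 × 1006) = -1567 / 1609.1749 ≈ -0.974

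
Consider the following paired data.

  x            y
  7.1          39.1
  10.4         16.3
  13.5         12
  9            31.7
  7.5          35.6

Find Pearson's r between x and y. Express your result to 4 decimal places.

n = 5, Σx = 47.5, Σy = 134.7, Σx² = 478.07, Σy² = 4210.75, Σxy = 1161.43
nΣxy − ΣxΣy = 5807.15 − 6398.25 = -591.1
nΣx² − (Σx)² = 2390.35 − 2256.25 = 134.1; nΣy² − (Σy)² = 21053.75 − 18144.09 = 2909.66
r = -591.1 / √(134.1 × 2909.66) = -591.1 / 624.6482 ≈ -0.9463

-0.9463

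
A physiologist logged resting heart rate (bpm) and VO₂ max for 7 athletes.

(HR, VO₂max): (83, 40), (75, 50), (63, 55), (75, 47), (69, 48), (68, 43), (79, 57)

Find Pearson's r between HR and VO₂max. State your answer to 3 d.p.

-0.277

n = 7, Σx = 512, Σy = 340, Σx² = 37734, Σy² = 16736, Σxy = 24799
nΣxy − ΣxΣy = 173593 − 174080 = -487
nΣx² − (Σx)² = 264138 − 262144 = 1994; nΣy² − (Σy)² = 117152 − 115600 = 1552
r = -487 / √(1994 × 1552) = -487 / 1759.1725 ≈ -0.277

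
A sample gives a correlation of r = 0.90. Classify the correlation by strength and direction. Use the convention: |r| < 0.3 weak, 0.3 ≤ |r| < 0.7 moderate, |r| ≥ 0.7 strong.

strong positive

r = 0.90 > 0 so the relationship is positive.
|r| = 0.90, which falls in the strong range.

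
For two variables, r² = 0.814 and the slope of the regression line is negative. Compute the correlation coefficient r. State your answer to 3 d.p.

-0.902

|r| = √0.814 = 0.902
The association is negative, so r = −0.902.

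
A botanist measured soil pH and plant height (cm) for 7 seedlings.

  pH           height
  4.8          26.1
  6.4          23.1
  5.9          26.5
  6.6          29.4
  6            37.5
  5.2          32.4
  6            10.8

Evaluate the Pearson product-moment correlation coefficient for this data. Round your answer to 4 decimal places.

n = 7, Σx = 40.9, Σy = 185.8, Σx² = 241.41, Σy² = 5354.08, Σxy = 1081.79
nΣxy − ΣxΣy = 7572.53 − 7599.22 = -26.69
nΣx² − (Σx)² = 1689.87 − 1672.81 = 17.06; nΣy² − (Σy)² = 37478.56 − 34521.64 = 2956.92
r = -26.69 / √(17.06 × 2956.92) = -26.69 / 224.5998 ≈ -0.1188

-0.1188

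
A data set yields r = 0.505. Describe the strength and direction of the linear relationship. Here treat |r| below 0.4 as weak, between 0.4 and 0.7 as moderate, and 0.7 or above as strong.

r = 0.505 > 0 so the relationship is positive.
|r| = 0.505, which falls in the moderate range.

moderate positive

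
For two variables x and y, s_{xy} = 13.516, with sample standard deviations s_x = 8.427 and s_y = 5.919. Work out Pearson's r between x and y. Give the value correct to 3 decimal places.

0.271

r = Cov(x,y) / (s_x · s_y) = 13.516 / (8.427 × 5.919)
  = 13.516 / 49.8794 ≈ 0.271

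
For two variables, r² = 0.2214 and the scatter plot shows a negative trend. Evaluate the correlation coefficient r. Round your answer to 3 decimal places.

|r| = √0.2214 = 0.471
The association is negative, so r = −0.471.

-0.471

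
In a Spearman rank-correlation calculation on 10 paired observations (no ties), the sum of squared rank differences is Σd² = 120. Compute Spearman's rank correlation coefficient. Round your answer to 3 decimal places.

ρ = 1 − 6Σd² / [n(n²−1)] = 1 − 6×120 / (10×99)
  = 1 − 720/990 = 1 − 0.7273 ≈ 0.273

0.273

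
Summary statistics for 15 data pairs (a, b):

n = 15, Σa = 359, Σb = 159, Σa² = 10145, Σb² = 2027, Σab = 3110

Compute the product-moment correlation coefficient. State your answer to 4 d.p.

-0.9548

r = (nΣab − ΣaΣb) / √[(nΣa² − (Σa)²)(nΣb² − (Σb)²)]
Numerator: 15×3110 − 359×159 = -10431
Denominator: √[(152175 − 128881)(30405 − 25281)] = √[23294 × 5124] = 10925.1296
r = -10431 / 10925.1296 ≈ -0.9548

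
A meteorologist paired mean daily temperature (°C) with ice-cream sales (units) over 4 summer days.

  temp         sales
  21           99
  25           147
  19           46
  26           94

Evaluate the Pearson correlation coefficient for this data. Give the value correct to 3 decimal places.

0.710

n = 4, Σx = 91, Σy = 386, Σx² = 2103, Σy² = 42362, Σxy = 9072
nΣxy − ΣxΣy = 36288 − 35126 = 1162
nΣx² − (Σx)² = 8412 − 8281 = 131; nΣy² − (Σy)² = 169448 − 148996 = 20452
r = 1162 / √(131 × 20452) = 1162 / 1636.8299 ≈ 0.710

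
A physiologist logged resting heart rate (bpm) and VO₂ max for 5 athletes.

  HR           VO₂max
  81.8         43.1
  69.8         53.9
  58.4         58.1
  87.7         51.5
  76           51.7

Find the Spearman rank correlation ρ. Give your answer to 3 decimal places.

Rank HR: 4, 2, 1, 5, 3
Rank VO₂max: 1, 4, 5, 2, 3
d = rank(HR) − rank(VO₂max): 3, -2, -4, 3, 0; Σd² = 38
ρ = 1 − 6Σd² / [n(n²−1)] = 1 − 6×38 / (5×24) = 1 − 228/120 ≈ -0.900

-0.900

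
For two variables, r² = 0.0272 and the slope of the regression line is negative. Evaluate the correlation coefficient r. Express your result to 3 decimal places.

-0.165

|r| = √0.0272 = 0.165
The association is negative, so r = −0.165.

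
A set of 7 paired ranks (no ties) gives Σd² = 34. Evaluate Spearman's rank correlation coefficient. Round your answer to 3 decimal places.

0.393

ρ = 1 − 6Σd² / [n(n²−1)] = 1 − 6×34 / (7×48)
  = 1 − 204/336 = 1 − 0.6071 ≈ 0.393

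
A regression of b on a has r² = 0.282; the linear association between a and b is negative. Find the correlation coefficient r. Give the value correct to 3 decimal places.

-0.531

|r| = √0.282 = 0.531
The association is negative, so r = −0.531.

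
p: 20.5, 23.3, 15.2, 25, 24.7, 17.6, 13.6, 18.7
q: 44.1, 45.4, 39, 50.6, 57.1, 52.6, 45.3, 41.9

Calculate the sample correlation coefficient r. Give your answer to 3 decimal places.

0.562

n = 8, Σp = 158.6, Σq = 376, Σp² = 3273.68, Σq² = 17922.2, Σpq = 7555.41
nΣpq − ΣpΣq = 60443.28 − 59633.6 = 809.68
nΣp² − (Σp)² = 26189.44 − 25153.96 = 1035.48; nΣq² − (Σq)² = 143377.6 − 141376 = 2001.6
r = 809.68 / √(1035.48 × 2001.6) = 809.68 / 1439.6586 ≈ 0.562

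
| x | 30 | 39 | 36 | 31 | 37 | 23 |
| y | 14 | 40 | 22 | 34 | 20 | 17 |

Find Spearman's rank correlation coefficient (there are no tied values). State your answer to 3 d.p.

Rank x: 2, 6, 4, 3, 5, 1
Rank y: 1, 6, 4, 5, 3, 2
d = rank(x) − rank(y): 1, 0, 0, -2, 2, -1; Σd² = 10
ρ = 1 − 6Σd² / [n(n²−1)] = 1 − 6×10 / (6×35) = 1 − 60/210 ≈ 0.714

0.714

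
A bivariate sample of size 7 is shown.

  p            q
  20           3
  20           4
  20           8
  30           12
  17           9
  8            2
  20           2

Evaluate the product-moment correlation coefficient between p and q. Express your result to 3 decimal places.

n = 7, Σp = 135, Σq = 40, Σp² = 2853, Σq² = 322, Σpq = 869
nΣpq − ΣpΣq = 6083 − 5400 = 683
nΣp² − (Σp)² = 19971 − 18225 = 1746; nΣq² − (Σq)² = 2254 − 1600 = 654
r = 683 / √(1746 × 654) = 683 / 1068.5897 ≈ 0.639

0.639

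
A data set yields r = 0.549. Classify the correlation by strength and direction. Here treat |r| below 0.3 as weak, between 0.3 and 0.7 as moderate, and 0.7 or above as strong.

r = 0.549 > 0 so the relationship is positive.
|r| = 0.549, which falls in the moderate range.

moderate positive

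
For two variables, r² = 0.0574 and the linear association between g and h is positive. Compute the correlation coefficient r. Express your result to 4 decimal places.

|r| = √0.0574 = 0.2396
The association is positive, so r = 0.2396.

0.2396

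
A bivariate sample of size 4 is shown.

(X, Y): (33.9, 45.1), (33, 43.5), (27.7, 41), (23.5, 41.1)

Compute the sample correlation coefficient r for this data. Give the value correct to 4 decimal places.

n = 4, ΣX = 118.1, ΣY = 170.7, ΣX² = 3557.75, ΣY² = 7296.47, ΣXY = 5065.94
nΣXY − ΣXΣY = 20263.76 − 20159.67 = 104.09
nΣX² − (ΣX)² = 14231 − 13947.61 = 283.39; nΣY² − (ΣY)² = 29185.88 − 29138.49 = 47.39
r = 104.09 / √(283.39 × 47.39) = 104.09 / 115.8872 ≈ 0.8982

0.8982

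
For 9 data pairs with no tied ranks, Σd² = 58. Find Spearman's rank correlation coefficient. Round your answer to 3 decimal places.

0.517

ρ = 1 − 6Σd² / [n(n²−1)] = 1 − 6×58 / (9×80)
  = 1 − 348/720 = 1 − 0.4833 ≈ 0.517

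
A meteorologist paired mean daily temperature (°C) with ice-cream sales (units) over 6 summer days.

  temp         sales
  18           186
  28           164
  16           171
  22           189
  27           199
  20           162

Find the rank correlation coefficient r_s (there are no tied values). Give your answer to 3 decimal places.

Rank temp: 2, 6, 1, 4, 5, 3
Rank sales: 4, 2, 3, 5, 6, 1
d = rank(temp) − rank(sales): -2, 4, -2, -1, -1, 2; Σd² = 30
ρ = 1 − 6Σd² / [n(n²−1)] = 1 − 6×30 / (6×35) = 1 − 180/210 ≈ 0.143

0.143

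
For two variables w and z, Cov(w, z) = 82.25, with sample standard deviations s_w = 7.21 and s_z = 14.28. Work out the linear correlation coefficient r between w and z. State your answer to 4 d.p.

r = Cov(w,z) / (s_w · s_z) = 82.25 / (7.21 × 14.28)
  = 82.25 / 102.9588 ≈ 0.7989

0.7989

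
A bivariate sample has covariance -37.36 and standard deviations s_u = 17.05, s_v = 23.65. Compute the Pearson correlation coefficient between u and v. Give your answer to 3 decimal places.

r = Cov(u,v) / (s_u · s_v) = -37.36 / (17.05 × 23.65)
  = -37.36 / 403.2325 ≈ -0.093

-0.093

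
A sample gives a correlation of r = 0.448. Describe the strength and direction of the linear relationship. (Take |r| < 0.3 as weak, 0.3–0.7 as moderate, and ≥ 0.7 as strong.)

moderate positive

r = 0.448 > 0 so the relationship is positive.
|r| = 0.448, which falls in the moderate range.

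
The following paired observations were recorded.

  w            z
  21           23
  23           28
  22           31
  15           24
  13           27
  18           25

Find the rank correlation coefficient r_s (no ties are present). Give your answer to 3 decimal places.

0.429

Rank w: 4, 6, 5, 2, 1, 3
Rank z: 1, 5, 6, 2, 4, 3
d = rank(w) − rank(z): 3, 1, -1, 0, -3, 0; Σd² = 20
ρ = 1 − 6Σd² / [n(n²−1)] = 1 − 6×20 / (6×35) = 1 − 120/210 ≈ 0.429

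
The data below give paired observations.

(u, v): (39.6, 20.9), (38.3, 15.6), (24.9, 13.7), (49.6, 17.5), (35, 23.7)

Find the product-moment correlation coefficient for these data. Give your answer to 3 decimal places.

n = 5, Σu = 187.4, Σv = 91.4, Σu² = 7340.22, Σv² = 1735.8, Σuv = 3463.75
nΣuv − ΣuΣv = 17318.75 − 17128.36 = 190.39
nΣu² − (Σu)² = 36701.1 − 35118.76 = 1582.34; nΣv² − (Σv)² = 8679 − 8353.96 = 325.04
r = 190.39 / √(1582.34 × 325.04) = 190.39 / 717.1637 ≈ 0.265

0.265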